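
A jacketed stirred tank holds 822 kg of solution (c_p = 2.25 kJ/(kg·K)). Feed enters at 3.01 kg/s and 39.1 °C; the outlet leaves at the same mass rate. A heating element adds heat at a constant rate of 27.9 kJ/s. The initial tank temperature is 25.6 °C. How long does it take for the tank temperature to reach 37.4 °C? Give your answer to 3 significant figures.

303 s

M c_p dT/dt = ṁ c_p (T_in − T) + Q̇.
τ = M/ṁ = 273.09 s; T_ss = T_in + Q̇/(ṁ c_p) = 43.220 °C.
T(t) = T_ss + (T₀ − T_ss) e^(−t/τ). Set T = 37.4:
e^(−t/τ) = (37.4 − 43.220)/(25.6 − 43.220) = 0.33029
t = −273.09 · ln(0.33029) = 302.52 s.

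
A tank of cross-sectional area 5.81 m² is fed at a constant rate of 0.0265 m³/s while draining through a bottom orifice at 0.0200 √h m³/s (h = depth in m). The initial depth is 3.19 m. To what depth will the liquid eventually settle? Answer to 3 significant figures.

Unsteady balance on liquid volume: A dh/dt = Q_in − 0.0200 √h. At steady state dh/dt = 0:
Q_in = 0.0200 √h_ss ⇒ √h_ss = 0.0265/0.0200 = 1.3250.
h_ss = 1.3250² = 1.7556 m. (Since h₀ = 3.19 m > h_ss, the level will fall toward this value.)

1.76 m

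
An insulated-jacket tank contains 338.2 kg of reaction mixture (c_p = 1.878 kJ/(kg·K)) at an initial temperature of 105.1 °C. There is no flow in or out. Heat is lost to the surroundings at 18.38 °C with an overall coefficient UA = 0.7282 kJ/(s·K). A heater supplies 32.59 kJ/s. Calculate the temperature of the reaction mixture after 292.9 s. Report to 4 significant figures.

93.13 °C

M c_p dT/dt = −UA(T − T_amb) + Q̇.
dT/dt = (T_ss − T)/τ with T_ss = T_amb + Q̇/UA = 18.38 + 32.59/0.7282 = 63.1342 °C, τ = M c_p/UA = 338.2·1.878/0.7282 = 872.205 s.
This is linear first-order; T(t) = T_ss + (T₀ − T_ss) e^(−t/τ).
T(292.9) = 63.1342 + (41.9658)·0.714755 = 93.1295 °C.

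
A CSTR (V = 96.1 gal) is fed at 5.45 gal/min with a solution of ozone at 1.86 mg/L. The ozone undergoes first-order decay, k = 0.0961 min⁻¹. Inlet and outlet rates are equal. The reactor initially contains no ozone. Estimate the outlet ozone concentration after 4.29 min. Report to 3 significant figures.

Species balance: V dC/dt = Q C_in − Q C − k V C.
This is linear with rate a = Q/V + k = 0.15281 min⁻¹.
C_ss = Q C_in/(Q + kV) = 0.69029 mg/L; C(t) = C_ss + (C₀ − C_ss) e^(−a t).
C(4.29) = 0.69029 + (-0.69029)·e^(−0.15281·4.29) = 0.69029 + (-0.69029)·0.51915 = 0.33192 mg/L.

0.332 mg/L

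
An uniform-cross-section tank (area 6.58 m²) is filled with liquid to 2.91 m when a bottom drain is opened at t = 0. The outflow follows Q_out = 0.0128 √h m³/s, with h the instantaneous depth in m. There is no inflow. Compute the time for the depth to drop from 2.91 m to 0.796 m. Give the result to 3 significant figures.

With no inflow, A dh/dt = −0.0128 √h.
This is separable: 2 d(√h)/dt = −0.0128/A, so √h = √h₀ − (0.0128/(2A)) t.
t = 2A(√h₀ − √h)/0.0128 = 2·6.58·(√2.91 − √0.796)/0.0128
  = 13.160 × (1.7059 − 0.89219) / 0.0128 = 836.57 s.

837 s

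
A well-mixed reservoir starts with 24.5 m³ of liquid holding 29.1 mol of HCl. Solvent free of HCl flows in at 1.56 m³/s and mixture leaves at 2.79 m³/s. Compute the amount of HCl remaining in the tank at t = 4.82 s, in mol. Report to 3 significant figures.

Total volume: dV/dt = Q_in − Q_out = -1.2300 m³/s, so V(t) = 24.5 − 1.2300 t and V(4.82) = 18.571 m³.
No HCl enters, so dm/dt = −Q_out · (m/V).
dm/m = −Q_out dt/(V₀ − 1.2300 t); integrating gives ln(m/m₀) = −(Q_out/(Q_in−Q_out)) ln(V/V₀).
m = m₀ (V₀/V)^(Q_out/(Q_in−Q_out)) = 29.1 × (24.5/18.571)^(-2.2683) = 15.523 mol.

15.5 mol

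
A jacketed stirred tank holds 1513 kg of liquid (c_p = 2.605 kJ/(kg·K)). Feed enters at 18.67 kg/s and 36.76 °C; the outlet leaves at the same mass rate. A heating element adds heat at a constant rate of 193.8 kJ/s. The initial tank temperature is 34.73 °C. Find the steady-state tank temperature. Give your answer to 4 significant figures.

M c_p dT/dt = ṁ c_p (T_in − T) + Q̇.
At steady state dT/dt = 0 ⇒ T_ss = T_in + Q̇/(ṁ c_p) = 36.76 + 193.8/(18.67·2.605) = 40.7448 °C.

40.74 °C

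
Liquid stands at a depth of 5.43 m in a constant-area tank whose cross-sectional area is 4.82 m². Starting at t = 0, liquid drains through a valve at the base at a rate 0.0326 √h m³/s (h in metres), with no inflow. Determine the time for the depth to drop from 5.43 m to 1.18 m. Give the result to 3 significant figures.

368 s

Mass balance (ρ constant): A dh/dt = −0.0326 √h.
∫ h^(−1/2) dh = −(0.0326/A) ∫ dt, giving 2√h = 2√h₀ − (0.0326/A) t.
t = 2A(√h₀ − √h)/0.0326 = 2·4.82·(√5.43 − √1.18)/0.0326
  = 9.6400 × (2.3302 − 1.0863) / 0.0326 = 367.85 s.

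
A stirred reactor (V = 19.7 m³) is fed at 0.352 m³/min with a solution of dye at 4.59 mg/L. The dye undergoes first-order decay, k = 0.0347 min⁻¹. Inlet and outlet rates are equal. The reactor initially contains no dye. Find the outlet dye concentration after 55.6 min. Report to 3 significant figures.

1.48 mg/L

Accumulation = in − out − consumed: V dC/dt = Q C_in − Q C − k V C.
This is linear with rate a = Q/V + k = 0.052568 min⁻¹.
C_ss = Q C_in/(Q + kV) = 1.5602 mg/L; C(t) = C_ss + (C₀ − C_ss) e^(−a t).
C(55.6) = 1.5602 + (-1.5602)·e^(−0.052568·55.6) = 1.5602 + (-1.5602)·0.053784 = 1.4762 mg/L.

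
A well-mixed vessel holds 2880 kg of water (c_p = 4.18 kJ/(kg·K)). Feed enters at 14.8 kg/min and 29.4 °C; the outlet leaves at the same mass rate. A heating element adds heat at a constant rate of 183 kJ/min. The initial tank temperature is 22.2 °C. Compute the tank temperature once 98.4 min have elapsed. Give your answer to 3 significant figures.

26.2 °C

Energy balance: M c_p dT/dt = ṁ c_p (T_in − T) + 183.
Rearrange: dT/dt = (T_ss − T)/τ with τ = M/ṁ = 194.59 min and T_ss = T_in + Q̇/(ṁ c_p) = 32.358 °C.
This is linear first-order; T(t) = T_ss + (T₀ − T_ss) e^(−t/τ).
T(98.4) = 32.358 + (-10.158)·e^(−98.4/194.59) = 32.358 + (-10.158)·0.60310 = 26.232 °C.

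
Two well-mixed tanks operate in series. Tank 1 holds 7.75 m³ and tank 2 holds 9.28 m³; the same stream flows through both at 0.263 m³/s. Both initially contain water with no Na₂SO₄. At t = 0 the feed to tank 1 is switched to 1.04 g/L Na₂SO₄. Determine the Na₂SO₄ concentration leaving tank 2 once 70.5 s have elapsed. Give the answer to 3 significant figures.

0.666 g/L

Time constants: τᵢ = Vᵢ/Q for each well-mixed tank.
τ₁ = 7.75/0.263 = 29.468 s; τ₂ = 9.28/0.263 = 35.285 s.
Tank 1: C₁ = C_in(1 − e^(−t/τ₁)). Tank 2 (τ₁ ≠ τ₂): C₂ = C_in[1 − (τ₁ e^(−t/τ₁) − τ₂ e^(−t/τ₂))/(τ₁ − τ₂)].
At t = 70.5: e^(−t/τ₁) = 0.091405, e^(−t/τ₂) = 0.13561.
C₂ = 1.04·[1 − (29.468·0.091405 − 35.285·0.13561)/(-5.8175)] = 1.04·0.64051 = 0.66613 g/L.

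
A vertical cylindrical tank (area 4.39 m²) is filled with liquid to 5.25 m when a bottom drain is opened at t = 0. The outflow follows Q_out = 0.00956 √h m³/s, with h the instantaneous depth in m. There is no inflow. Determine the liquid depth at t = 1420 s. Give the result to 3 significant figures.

0.555 m

Volume balance on the tank: A dh/dt = −0.00956 √h.
Separate and integrate: 2(√h − √h₀) = −(0.00956/A) t.
√h = √5.25 − 0.00956·1420/(2·4.39) = 2.2913 − 1.5462 = 0.74514.
h = 0.74514² = 0.55523 m.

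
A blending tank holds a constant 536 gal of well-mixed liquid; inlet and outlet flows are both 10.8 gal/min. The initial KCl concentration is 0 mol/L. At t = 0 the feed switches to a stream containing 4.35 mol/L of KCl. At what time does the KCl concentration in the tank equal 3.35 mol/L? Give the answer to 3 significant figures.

Accumulation = in − out for the solute gives V dC/dt = Q(C_in − C), so τ = V/Q = 49.630 min.
C(t) = C_in + (C₀ − C_in) e^(−t/τ). Set C = 3.35 and solve for t:
e^(−t/τ) = (C − C_in)/(C₀ − C_in) = (3.35 − 4.35)/(0 − 4.35) = 0.22989
t = −τ ln(…) = 49.630 × 1.4702 = 72.964 min.

73.0 min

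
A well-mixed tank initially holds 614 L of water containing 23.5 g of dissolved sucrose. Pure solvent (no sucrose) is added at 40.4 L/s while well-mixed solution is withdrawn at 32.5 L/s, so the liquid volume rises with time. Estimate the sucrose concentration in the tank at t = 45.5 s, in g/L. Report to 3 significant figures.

Let m(t) be the amount of sucrose. Volume: V(t) = V₀ + (Q_in − Q_out) t = 614 + 7.9000 t; V(45.5) = 973.45 L.
No sucrose enters, so dm/dt = −Q_out · (m/V).
dm/m = −Q_out dt/(V₀ + 7.9000 t); integrating gives ln(m/m₀) = −(Q_out/(Q_in−Q_out)) ln(V/V₀).
m = m₀ (V₀/V)^(Q_out/(Q_in−Q_out)) = 23.5 × (614/973.45)^(4.1139) = 3.5293 g.
C = m/V = 3.5293/973.45 = 0.0036255 g/L.

0.00363 g/L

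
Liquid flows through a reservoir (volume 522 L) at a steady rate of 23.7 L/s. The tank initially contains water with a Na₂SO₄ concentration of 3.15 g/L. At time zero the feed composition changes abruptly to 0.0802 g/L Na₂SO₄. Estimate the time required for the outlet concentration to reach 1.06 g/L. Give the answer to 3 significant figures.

25.2 s

Mass balance on the solute (V constant): V dC/dt = Q(C_in − C), so τ = V/Q = 22.025 s.
C(t) = C_in + (C₀ − C_in) e^(−t/τ). Set C = 1.06 and solve for t:
e^(−t/τ) = (C − C_in)/(C₀ − C_in) = (1.06 − 0.0802)/(3.15 − 0.0802) = 0.31917
t = −τ ln(…) = 22.025 × 1.1420 = 25.153 s.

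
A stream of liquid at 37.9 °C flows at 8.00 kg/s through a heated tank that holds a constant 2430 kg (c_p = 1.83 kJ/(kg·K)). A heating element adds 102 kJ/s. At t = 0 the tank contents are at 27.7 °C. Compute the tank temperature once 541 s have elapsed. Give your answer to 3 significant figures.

M c_p dT/dt = ṁ c_p (T_in − T) + Q̇.
Rearrange: dT/dt = (T_ss − T)/τ with τ = M/ṁ = 303.75 s and T_ss = T_in + Q̇/(ṁ c_p) = 44.867 °C.
Integrating: T(t) = T_ss + (T₀ − T_ss) e^(−t/τ).
T(541) = 44.867 + (-17.167)·e^(−541/303.75) = 44.867 + (-17.167)·0.16846 = 41.975 °C.

42.0 °C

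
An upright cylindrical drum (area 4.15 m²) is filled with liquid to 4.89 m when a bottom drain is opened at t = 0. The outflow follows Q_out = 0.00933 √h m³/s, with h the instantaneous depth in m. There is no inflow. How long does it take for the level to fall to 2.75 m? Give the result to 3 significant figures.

Mass balance (ρ constant): A dh/dt = −0.00933 √h.
Separate and integrate: 2(√h − √h₀) = −(0.00933/A) t.
t = 2A(√h₀ − √h)/0.00933 = 2·4.15·(√4.89 − √2.75)/0.00933
  = 8.3000 × (2.2113 − 1.6583) / 0.00933 = 491.97 s.

492 s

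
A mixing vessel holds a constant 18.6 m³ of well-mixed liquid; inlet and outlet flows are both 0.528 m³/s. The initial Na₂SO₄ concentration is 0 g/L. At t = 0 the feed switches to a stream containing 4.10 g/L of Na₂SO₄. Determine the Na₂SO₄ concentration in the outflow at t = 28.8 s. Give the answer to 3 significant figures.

Unsteady species balance (constant V, well mixed): V dC/dt = Q(C_in − C).
Rewrite as dC/dt + C/τ = C_in/τ, τ = V/Q = 35.227 s.
Solution: C(t) = C_in + (C₀ − C_in) e^(−t/τ).
C(28.8) = 4.10 + (0 − 4.10)·e^(−28.8/35.227) = 4.10 + (-4.1000)·0.44151 = 2.2898 g/L.

2.29 g/L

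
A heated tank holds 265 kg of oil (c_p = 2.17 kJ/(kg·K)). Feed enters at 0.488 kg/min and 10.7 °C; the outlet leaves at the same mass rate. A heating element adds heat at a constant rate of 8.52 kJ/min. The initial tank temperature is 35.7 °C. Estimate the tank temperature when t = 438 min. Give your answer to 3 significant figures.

26.3 °C

Energy balance: M c_p dT/dt = ṁ c_p (T_in − T) + 8.52.
Rearrange: dT/dt = (T_ss − T)/τ with τ = M/ṁ = 543.03 min and T_ss = T_in + Q̇/(ṁ c_p) = 18.746 °C.
This is linear first-order; T(t) = T_ss + (T₀ − T_ss) e^(−t/τ).
T(438) = 18.746 + (16.954)·e^(−438/543.03) = 18.746 + (16.954)·0.44638 = 26.314 °C.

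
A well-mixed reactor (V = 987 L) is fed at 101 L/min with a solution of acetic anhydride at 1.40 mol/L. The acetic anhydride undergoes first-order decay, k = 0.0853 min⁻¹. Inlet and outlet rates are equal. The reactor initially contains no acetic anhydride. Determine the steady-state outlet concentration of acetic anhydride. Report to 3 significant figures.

0.764 mol/L

V dC/dt = Q(C_in − C) − k V C.
At steady state: 0 = Q C_in − (Q + kV) C_ss, so C_ss = Q C_in/(Q + kV).
C_ss = 101·1.40/(101 + 0.0853·987) = 141.40/185.19 = 0.76354 mol/L.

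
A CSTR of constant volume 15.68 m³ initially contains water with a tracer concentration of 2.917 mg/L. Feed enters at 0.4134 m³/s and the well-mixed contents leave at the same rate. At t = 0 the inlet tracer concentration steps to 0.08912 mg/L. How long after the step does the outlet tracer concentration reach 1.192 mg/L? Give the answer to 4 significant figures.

35.71 s

Transient balance on the dissolved component: V dC/dt = Q(C_in − C), so τ = V/Q = 37.9294 s.
C(t) = C_in + (C₀ − C_in) e^(−t/τ). Set C = 1.192 and solve for t:
e^(−t/τ) = (C − C_in)/(C₀ − C_in) = (1.192 − 0.08912)/(2.917 − 0.08912) = 0.390002
t = −τ ln(…) = 37.9294 × 0.941602 = 35.7144 s.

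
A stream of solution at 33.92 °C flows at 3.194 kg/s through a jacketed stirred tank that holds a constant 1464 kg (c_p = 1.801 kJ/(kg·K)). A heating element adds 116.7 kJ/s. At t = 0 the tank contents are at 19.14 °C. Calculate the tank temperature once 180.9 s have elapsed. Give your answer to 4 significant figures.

30.58 °C

Energy balance: M c_p dT/dt = ṁ c_p (T_in − T) + 116.7.
Rearrange: dT/dt = (T_ss − T)/τ with τ = M/ṁ = 458.359 s and T_ss = T_in + Q̇/(ṁ c_p) = 54.2072 °C.
T approaches T_ss exponentially: T(t) = T_ss + (T₀ − T_ss) e^(−t/τ).
T(180.9) = 54.2072 + (-35.0672)·e^(−180.9/458.359) = 54.2072 + (-35.0672)·0.673903 = 30.5753 °C.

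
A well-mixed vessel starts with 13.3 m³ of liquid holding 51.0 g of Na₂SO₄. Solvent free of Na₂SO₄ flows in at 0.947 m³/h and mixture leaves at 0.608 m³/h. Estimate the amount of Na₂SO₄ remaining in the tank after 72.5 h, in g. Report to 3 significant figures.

7.80 g

Total volume: dV/dt = Q_in − Q_out = 0.33900 m³/h, so V(t) = 13.3 + 0.33900 t and V(72.5) = 37.877 m³.
Solute balance: dm/dt = 0 − Q_out C = −Q_out m/V(t).
dm/m = −Q_out dt/(V₀ + 0.33900 t); integrating gives ln(m/m₀) = −(Q_out/(Q_in−Q_out)) ln(V/V₀).
m = m₀ (V₀/V)^(Q_out/(Q_in−Q_out)) = 51.0 × (13.3/37.877)^(1.7935) = 7.8049 g.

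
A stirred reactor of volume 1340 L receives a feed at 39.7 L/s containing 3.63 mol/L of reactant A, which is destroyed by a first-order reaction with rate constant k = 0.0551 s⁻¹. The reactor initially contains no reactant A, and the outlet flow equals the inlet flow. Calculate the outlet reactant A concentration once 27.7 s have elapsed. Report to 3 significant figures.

1.15 mol/L

V dC/dt = Q(C_in − C) − k V C.
dC/dt = (Q/V) C_in − (Q/V + k) C; effective rate a = Q/V + k = 0.029627 + 0.0551 = 0.084727 s⁻¹.
C_ss = Q C_in/(Q + kV) = 1.2693 mol/L; C(t) = C_ss + (C₀ − C_ss) e^(−a t).
C(27.7) = 1.2693 + (-1.2693)·e^(−0.084727·27.7) = 1.2693 + (-1.2693)·0.095662 = 1.1479 mol/L.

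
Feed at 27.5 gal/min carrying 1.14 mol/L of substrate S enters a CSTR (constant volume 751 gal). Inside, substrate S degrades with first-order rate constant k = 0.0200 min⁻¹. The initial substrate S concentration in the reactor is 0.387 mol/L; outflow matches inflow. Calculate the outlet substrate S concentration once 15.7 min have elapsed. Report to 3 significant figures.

V dC/dt = Q(C_in − C) − k V C.
dC/dt = (Q/V) C_in − (Q/V + k) C; effective rate a = Q/V + k = 0.036618 + 0.0200 = 0.056618 min⁻¹.
C_ss = Q C_in/(Q + kV) = 0.73730 mol/L; C(t) = C_ss + (C₀ − C_ss) e^(−a t).
C(15.7) = 0.73730 + (-0.35030)·e^(−0.056618·15.7) = 0.73730 + (-0.35030)·0.41111 = 0.59329 mol/L.

0.593 mol/L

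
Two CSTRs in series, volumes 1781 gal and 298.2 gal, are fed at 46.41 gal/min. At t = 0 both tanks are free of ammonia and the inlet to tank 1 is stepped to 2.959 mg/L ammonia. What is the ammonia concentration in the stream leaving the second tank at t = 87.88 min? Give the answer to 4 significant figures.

Time constants: τᵢ = Vᵢ/Q for each well-mixed tank.
τ₁ = 1781/46.41 = 38.3754 min; τ₂ = 298.2/46.41 = 6.42534 min.
Solving the cascade with C₁(0)=C₂(0)=0 gives C₂(t) = C_in[1 − (τ₁ e^(−t/τ₁) − τ₂ e^(−t/τ₂))/(τ₁ − τ₂)].
At t = 87.88: e^(−t/τ₁) = 0.101265, e^(−t/τ₂) = 1.14845e-06.
C₂ = 2.959·[1 − (38.3754·0.101265 − 6.42534·1.14845e-06)/(31.9500)] = 2.959·0.878370 = 2.59910 mg/L.

2.599 mg/L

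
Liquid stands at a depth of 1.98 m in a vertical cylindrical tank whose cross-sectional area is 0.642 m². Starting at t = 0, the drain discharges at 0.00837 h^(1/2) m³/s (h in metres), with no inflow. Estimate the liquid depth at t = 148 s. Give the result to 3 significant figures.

0.196 m

A dh/dt = −Q_out = −0.00837 √h.
∫ h^(−1/2) dh = −(0.00837/A) ∫ dt, giving 2√h = 2√h₀ − (0.00837/A) t.
√h = √1.98 − 0.00837·148/(2·0.642) = 1.4071 − 0.96477 = 0.44236.
h = 0.44236² = 0.19568 m.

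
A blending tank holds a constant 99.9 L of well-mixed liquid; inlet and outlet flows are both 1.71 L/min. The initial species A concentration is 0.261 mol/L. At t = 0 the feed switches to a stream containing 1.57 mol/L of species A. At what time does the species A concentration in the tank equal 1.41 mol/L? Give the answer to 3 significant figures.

123 min

Accumulation = in − out for the solute gives V dC/dt = Q(C_in − C), so τ = V/Q = 58.421 min.
C(t) = C_in + (C₀ − C_in) e^(−t/τ). Set C = 1.41 and solve for t:
e^(−t/τ) = (C − C_in)/(C₀ − C_in) = (1.41 − 1.57)/(0.261 − 1.57) = 0.12223
t = −τ ln(…) = 58.421 × 2.1018 = 122.79 min.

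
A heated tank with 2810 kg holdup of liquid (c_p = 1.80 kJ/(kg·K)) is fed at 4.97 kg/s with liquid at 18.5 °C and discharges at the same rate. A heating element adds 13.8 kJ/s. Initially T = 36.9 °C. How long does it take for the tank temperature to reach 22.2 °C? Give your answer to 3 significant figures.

1160 s

Unsteady energy balance on the tank contents: M c_p dT/dt = ṁ c_p (T_in − T) + 13.8.
τ = M/ṁ = 565.39 s; T_ss = T_in + Q̇/(ṁ c_p) = 20.043 °C.
T(t) = T_ss + (T₀ − T_ss) e^(−t/τ). Set T = 22.2:
e^(−t/τ) = (22.2 − 20.043)/(36.9 − 20.043) = 0.12798
t = −565.39 · ln(0.12798) = 1162.4 s.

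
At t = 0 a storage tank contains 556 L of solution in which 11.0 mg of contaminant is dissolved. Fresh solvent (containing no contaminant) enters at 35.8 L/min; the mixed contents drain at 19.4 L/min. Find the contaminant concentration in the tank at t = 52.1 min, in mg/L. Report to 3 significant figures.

Let m(t) be the amount of contaminant. Volume: V(t) = V₀ + (Q_in − Q_out) t = 556 + 16.400 t; V(52.1) = 1410.4 L.
Species balance (pure solvent in): dm/dt = −Q_out · m/V(t).
dm/m = −Q_out dt/(V₀ + 16.400 t); integrating gives ln(m/m₀) = −(Q_out/(Q_in−Q_out)) ln(V/V₀).
m = m₀ (V₀/V)^(Q_out/(Q_in−Q_out)) = 11.0 × (556/1410.4)^(1.1829) = 3.6573 mg.
C = m/V = 3.6573/1410.4 = 0.0025930 mg/L.

0.00259 mg/L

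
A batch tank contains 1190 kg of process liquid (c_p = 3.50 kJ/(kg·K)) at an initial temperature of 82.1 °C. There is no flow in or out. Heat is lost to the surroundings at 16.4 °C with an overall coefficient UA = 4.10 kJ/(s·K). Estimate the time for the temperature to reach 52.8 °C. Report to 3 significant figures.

600 s

Lumped-capacitance energy balance: M c_p dT/dt = UA(T_amb − T).
τ = M c_p/UA = 1015.9 s; T_ss = T_amb = 16.400 °C.
T(t) = T_ss + (T₀ − T_ss)e^(−t/τ); set T = 52.8:
t = −τ ln[(T − T_ss)/(T₀ − T_ss)] = −1015.9 · ln(0.55403) = 599.89 s.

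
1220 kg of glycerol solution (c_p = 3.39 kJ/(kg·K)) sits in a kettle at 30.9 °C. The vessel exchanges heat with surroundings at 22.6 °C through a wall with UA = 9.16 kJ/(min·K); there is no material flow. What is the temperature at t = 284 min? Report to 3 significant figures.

27.0 °C

M c_p dT/dt = −UA(T − T_amb).
dT/dt = (T_ss − T)/τ with T_ss = T_amb = 22.600 °C, τ = M c_p/UA = 1220·3.39/9.16 = 451.51 min.
Integrating: T(t) = T_ss + (T₀ − T_ss) e^(−t/τ).
T(284) = 22.600 + (8.3000)·0.53312 = 27.025 °C.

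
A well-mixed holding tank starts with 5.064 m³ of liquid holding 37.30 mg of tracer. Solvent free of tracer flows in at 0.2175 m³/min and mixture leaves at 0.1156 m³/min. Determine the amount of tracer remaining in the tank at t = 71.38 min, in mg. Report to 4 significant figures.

Let m(t) be the amount of tracer. Volume: V(t) = V₀ + (Q_in − Q_out) t = 5.064 + 0.101900 t; V(71.38) = 12.3376 m³.
Solute balance: dm/dt = 0 − Q_out C = −Q_out m/V(t).
dm/m = −Q_out dt/(V₀ + 0.101900 t); integrating gives ln(m/m₀) = −(Q_out/(Q_in−Q_out)) ln(V/V₀).
m = m₀ (V₀/V)^(Q_out/(Q_in−Q_out)) = 37.30 × (5.064/12.3376)^(1.13445) = 13.5824 mg.

13.58 mg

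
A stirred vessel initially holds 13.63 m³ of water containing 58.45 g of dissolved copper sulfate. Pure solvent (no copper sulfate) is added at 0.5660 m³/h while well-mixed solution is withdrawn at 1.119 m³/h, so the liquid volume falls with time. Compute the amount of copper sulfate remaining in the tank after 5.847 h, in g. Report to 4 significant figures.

Total volume: dV/dt = Q_in − Q_out = -0.553000 m³/h, so V(t) = 13.63 − 0.553000 t and V(5.847) = 10.3966 m³.
Species balance (pure solvent in): dm/dt = −Q_out · m/V(t).
dm/m = −Q_out dt/(V₀ − 0.553000 t); integrating gives ln(m/m₀) = −(Q_out/(Q_in−Q_out)) ln(V/V₀).
m = m₀ (V₀/V)^(Q_out/(Q_in−Q_out)) = 58.45 × (13.63/10.3966)^(-2.02351) = 33.7918 g.

33.79 g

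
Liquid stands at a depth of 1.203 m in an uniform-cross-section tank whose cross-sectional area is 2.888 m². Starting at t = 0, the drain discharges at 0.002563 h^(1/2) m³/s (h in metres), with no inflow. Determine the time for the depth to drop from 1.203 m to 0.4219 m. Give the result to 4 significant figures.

1008 s

Unsteady balance on liquid volume: A dh/dt = −0.002563 √h.
∫ h^(−1/2) dh = −(0.002563/A) ∫ dt, giving 2√h = 2√h₀ − (0.002563/A) t.
t = 2A(√h₀ − √h)/0.002563 = 2·2.888·(√1.203 − √0.4219)/0.002563
  = 5.77600 × (1.09681 − 0.649538) / 0.002563 = 1007.98 s.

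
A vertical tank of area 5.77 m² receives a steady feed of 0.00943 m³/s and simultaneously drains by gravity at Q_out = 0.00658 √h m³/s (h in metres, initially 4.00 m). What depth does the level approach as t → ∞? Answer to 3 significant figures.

Level balance: A dh/dt = 0.00943 − 0.00658 √h. Setting dh/dt = 0:
Q_in = 0.00658 √h_ss ⇒ √h_ss = 0.00943/0.00658 = 1.4331.
h_ss = 1.4331² = 2.0539 m. (Since h₀ = 4.00 m > h_ss, the level will fall toward this value.)

2.05 m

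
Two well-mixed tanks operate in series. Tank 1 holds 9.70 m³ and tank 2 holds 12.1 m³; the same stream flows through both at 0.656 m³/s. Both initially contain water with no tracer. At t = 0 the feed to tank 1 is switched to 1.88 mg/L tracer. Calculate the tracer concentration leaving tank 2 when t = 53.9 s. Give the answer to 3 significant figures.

Species balance on tank i: dCᵢ/dt = (Cᵢ₋₁ − Cᵢ)/τᵢ with τᵢ = Vᵢ/Q.
τ₁ = 9.70/0.656 = 14.787 s; τ₂ = 12.1/0.656 = 18.445 s.
Tank 1: C₁ = C_in(1 − e^(−t/τ₁)). Tank 2 (τ₁ ≠ τ₂): C₂ = C_in[1 − (τ₁ e^(−t/τ₁) − τ₂ e^(−t/τ₂))/(τ₁ − τ₂)].
At t = 53.9: e^(−t/τ₁) = 0.026116, e^(−t/τ₂) = 0.053816.
C₂ = 1.88·[1 − (14.787·0.026116 − 18.445·0.053816)/(-3.6585)] = 1.88·0.83423 = 1.5684 mg/L.

1.57 mg/L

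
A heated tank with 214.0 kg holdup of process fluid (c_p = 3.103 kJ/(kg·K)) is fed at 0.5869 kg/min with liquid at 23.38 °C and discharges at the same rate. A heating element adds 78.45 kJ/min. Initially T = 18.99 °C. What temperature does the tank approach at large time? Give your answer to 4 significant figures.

Heat balance on the well-mixed liquid: M c_p dT/dt = ṁ c_p (T_in − T) + 78.45.
At steady state dT/dt = 0 ⇒ T_ss = T_in + Q̇/(ṁ c_p) = 23.38 + 78.45/(0.5869·3.103) = 66.4572 °C.

66.46 °C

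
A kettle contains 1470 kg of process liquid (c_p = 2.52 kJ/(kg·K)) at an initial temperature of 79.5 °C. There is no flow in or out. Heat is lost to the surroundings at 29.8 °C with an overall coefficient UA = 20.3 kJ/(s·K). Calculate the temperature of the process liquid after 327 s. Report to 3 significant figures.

Unsteady energy balance on the tank contents: M c_p dT/dt = −UA(T − T_amb).
dT/dt = (T_ss − T)/τ with T_ss = T_amb = 29.800 °C, τ = M c_p/UA = 1470·2.52/20.3 = 182.48 s.
T approaches T_ss exponentially: T(t) = T_ss + (T₀ − T_ss) e^(−t/τ).
T(327) = 29.800 + (49.700)·0.16663 = 38.082 °C.

38.1 °C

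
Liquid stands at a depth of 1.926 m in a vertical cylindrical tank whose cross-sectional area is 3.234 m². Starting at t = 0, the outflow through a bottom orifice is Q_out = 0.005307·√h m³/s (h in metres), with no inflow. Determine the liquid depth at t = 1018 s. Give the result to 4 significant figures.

0.3053 m

With no inflow, A dh/dt = −0.005307 √h.
This is separable: 2 d(√h)/dt = −0.005307/A, so √h = √h₀ − (0.005307/(2A)) t.
√h = √1.926 − 0.005307·1018/(2·3.234) = 1.38780 − 0.835270 = 0.552534.
h = 0.552534² = 0.305294 m.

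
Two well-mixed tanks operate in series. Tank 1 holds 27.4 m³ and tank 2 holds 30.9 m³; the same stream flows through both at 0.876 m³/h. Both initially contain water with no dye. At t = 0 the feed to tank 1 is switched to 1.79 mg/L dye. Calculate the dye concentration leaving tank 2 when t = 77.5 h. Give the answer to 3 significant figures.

Each tank obeys Vᵢ dCᵢ/dt = Q(Cᵢ₋₁ − Cᵢ), so τᵢ = Vᵢ/Q.
τ₁ = 27.4/0.876 = 31.279 h; τ₂ = 30.9/0.876 = 35.274 h.
Tank 1: C₁ = C_in(1 − e^(−t/τ₁)). Tank 2 (τ₁ ≠ τ₂): C₂ = C_in[1 − (τ₁ e^(−t/τ₁) − τ₂ e^(−t/τ₂))/(τ₁ − τ₂)].
At t = 77.5: e^(−t/τ₁) = 0.083933, e^(−t/τ₂) = 0.11113.
C₂ = 1.79·[1 − (31.279·0.083933 − 35.274·0.11113)/(-3.9954)] = 1.79·0.67599 = 1.2100 mg/L.

1.21 mg/L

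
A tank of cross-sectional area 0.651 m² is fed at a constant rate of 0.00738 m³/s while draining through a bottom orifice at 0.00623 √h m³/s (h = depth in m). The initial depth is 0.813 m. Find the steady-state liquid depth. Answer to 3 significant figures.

A dh/dt = Q_in − 0.00623 √h. Steady state requires inflow = outflow:
Q_in = 0.00623 √h_ss ⇒ √h_ss = 0.00738/0.00623 = 1.1846.
h_ss = 1.1846² = 1.4033 m. (Since h₀ = 0.813 m < h_ss, the level will rise toward this value.)

1.40 m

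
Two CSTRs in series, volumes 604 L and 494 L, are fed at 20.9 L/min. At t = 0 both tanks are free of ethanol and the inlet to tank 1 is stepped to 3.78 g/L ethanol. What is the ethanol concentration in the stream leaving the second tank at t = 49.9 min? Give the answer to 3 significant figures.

Each tank obeys Vᵢ dCᵢ/dt = Q(Cᵢ₋₁ − Cᵢ), so τᵢ = Vᵢ/Q.
τ₁ = 604/20.9 = 28.900 min; τ₂ = 494/20.9 = 23.636 min.
Tank 1: C₁ = C_in(1 − e^(−t/τ₁)). Tank 2 (τ₁ ≠ τ₂): C₂ = C_in[1 − (τ₁ e^(−t/τ₁) − τ₂ e^(−t/τ₂))/(τ₁ − τ₂)].
At t = 49.9: e^(−t/τ₁) = 0.17788, e^(−t/τ₂) = 0.12110.
C₂ = 3.78·[1 − (28.900·0.17788 − 23.636·0.12110)/(5.2632)] = 3.78·0.56714 = 2.1438 g/L.

2.14 g/L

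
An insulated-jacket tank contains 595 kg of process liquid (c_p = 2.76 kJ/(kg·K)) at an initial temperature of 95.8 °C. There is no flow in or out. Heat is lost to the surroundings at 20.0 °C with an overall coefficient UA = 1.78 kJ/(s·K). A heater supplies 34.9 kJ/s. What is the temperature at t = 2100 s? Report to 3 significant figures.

Lumped-capacitance energy balance: M c_p dT/dt = UA(T_amb − T) + Q̇.
dT/dt = (T_ss − T)/τ with T_ss = T_amb + Q̇/UA = 20.0 + 34.9/1.78 = 39.607 °C, τ = M c_p/UA = 595·2.76/1.78 = 922.58 s.
Integrating: T(t) = T_ss + (T₀ − T_ss) e^(−t/τ).
T(2100) = 39.607 + (56.193)·0.10267 = 45.376 °C.

45.4 °C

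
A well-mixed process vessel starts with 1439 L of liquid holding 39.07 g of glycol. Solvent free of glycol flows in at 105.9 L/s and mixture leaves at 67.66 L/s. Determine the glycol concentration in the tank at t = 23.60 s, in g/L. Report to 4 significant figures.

Total volume: dV/dt = Q_in − Q_out = 38.2400 L/s, so V(t) = 1439 + 38.2400 t and V(23.60) = 2341.46 L.
Species balance (pure solvent in): dm/dt = −Q_out · m/V(t).
Separate: dm/m = −Q_out dt/V(t) ⇒ ln(m/m₀) = −(Q_out/(Q_in−Q_out)) ln(V/V₀).
m = m₀ (V₀/V)^(Q_out/(Q_in−Q_out)) = 39.07 × (1439/2341.46)^(1.76935) = 16.5103 g.
C = m/V = 16.5103/2341.46 = 0.00705128 g/L.

0.007051 g/L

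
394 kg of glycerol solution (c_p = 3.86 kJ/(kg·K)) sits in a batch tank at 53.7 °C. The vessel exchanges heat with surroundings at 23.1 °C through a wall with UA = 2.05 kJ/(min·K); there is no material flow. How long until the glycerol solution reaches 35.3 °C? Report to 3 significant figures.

682 min

Lumped-capacitance energy balance: M c_p dT/dt = UA(T_amb − T).
τ = M c_p/UA = 741.87 min; T_ss = T_amb = 23.100 °C.
T(t) = T_ss + (T₀ − T_ss)e^(−t/τ); set T = 35.3:
t = −τ ln[(T − T_ss)/(T₀ − T_ss)] = −741.87 · ln(0.39869) = 682.20 min.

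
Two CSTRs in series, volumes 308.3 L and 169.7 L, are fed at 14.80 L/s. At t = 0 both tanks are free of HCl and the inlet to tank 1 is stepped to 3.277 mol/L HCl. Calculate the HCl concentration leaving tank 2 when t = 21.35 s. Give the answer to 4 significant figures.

1.285 mol/L

Each tank obeys Vᵢ dCᵢ/dt = Q(Cᵢ₋₁ − Cᵢ), so τᵢ = Vᵢ/Q.
τ₁ = 308.3/14.80 = 20.8311 s; τ₂ = 169.7/14.80 = 11.4662 s.
Tank 1: C₁ = C_in(1 − e^(−t/τ₁)). Tank 2 (τ₁ ≠ τ₂): C₂ = C_in[1 − (τ₁ e^(−t/τ₁) − τ₂ e^(−t/τ₂))/(τ₁ − τ₂)].
At t = 21.35: e^(−t/τ₁) = 0.358828, e^(−t/τ₂) = 0.155363.
C₂ = 3.277·[1 − (20.8311·0.358828 − 11.4662·0.155363)/(9.36486)] = 3.277·0.392051 = 1.28475 mol/L.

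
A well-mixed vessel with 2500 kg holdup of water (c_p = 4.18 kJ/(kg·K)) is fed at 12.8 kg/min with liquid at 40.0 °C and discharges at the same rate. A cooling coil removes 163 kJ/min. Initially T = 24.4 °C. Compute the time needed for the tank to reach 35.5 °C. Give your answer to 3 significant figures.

421 min

Heat balance on the well-mixed liquid: M c_p dT/dt = ṁ c_p (T_in − T) − 163.
τ = M/ṁ = 195.31 min; T_ss = T_in − Q̇/(ṁ c_p) = 36.953 °C.
T(t) = T_ss + (T₀ − T_ss) e^(−t/τ). Set T = 35.5:
e^(−t/τ) = (35.5 − 36.953)/(24.4 − 36.953) = 0.11578
t = −195.31 · ln(0.11578) = 421.10 min.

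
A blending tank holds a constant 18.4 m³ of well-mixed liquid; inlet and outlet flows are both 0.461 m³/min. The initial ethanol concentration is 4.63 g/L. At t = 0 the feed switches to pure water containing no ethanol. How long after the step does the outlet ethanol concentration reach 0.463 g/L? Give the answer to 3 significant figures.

91.9 min

Mass balance on the solute (V constant): V dC/dt = Q(C_in − C), so τ = V/Q = 39.913 min.
C(t) = C_in + (C₀ − C_in) e^(−t/τ). Set C = 0.463 and solve for t:
e^(−t/τ) = (C − C_in)/(C₀ − C_in) = (0.463 − 0)/(4.63 − 0) = 0.10000
t = −τ ln(…) = 39.913 × 2.3026 = 91.904 min.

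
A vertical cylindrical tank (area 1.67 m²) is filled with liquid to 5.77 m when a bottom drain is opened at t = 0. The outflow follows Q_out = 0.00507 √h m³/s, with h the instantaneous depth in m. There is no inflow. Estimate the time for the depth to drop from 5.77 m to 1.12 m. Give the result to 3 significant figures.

Accumulation of liquid (constant cross-section A): A dh/dt = −0.00507 √h.
Separate and integrate: 2(√h − √h₀) = −(0.00507/A) t.
t = 2A(√h₀ − √h)/0.00507 = 2·1.67·(√5.77 − √1.12)/0.00507
  = 3.3400 × (2.4021 − 1.0583) / 0.00507 = 885.25 s.

885 s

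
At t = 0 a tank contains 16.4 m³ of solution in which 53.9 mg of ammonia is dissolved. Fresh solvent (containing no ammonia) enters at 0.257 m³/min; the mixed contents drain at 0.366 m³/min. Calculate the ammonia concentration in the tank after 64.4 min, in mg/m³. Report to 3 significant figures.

0.880 mg/m³

Let m(t) be the amount of ammonia. Volume: V(t) = V₀ + (Q_in − Q_out) t = 16.4 − 0.10900 t; V(64.4) = 9.3804 m³.
No ammonia enters, so dm/dt = −Q_out · (m/V).
dm/m = −Q_out dt/(V₀ − 0.10900 t); integrating gives ln(m/m₀) = −(Q_out/(Q_in−Q_out)) ln(V/V₀).
m = m₀ (V₀/V)^(Q_out/(Q_in−Q_out)) = 53.9 × (16.4/9.3804)^(-3.3578) = 8.2587 mg.
C = m/V = 8.2587/9.3804 = 0.88042 mg/m³.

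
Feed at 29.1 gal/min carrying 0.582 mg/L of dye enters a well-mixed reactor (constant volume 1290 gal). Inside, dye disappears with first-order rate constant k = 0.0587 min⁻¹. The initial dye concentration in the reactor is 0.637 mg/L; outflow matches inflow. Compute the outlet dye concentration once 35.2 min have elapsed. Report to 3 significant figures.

0.189 mg/L

Accumulation = in − out − consumed: V dC/dt = Q C_in − Q C − k V C.
This is linear with rate a = Q/V + k = 0.081258 min⁻¹.
C_ss = Q C_in/(Q + kV) = 0.16157 mg/L; C(t) = C_ss + (C₀ − C_ss) e^(−a t).
C(35.2) = 0.16157 + (0.47543)·e^(−0.081258·35.2) = 0.16157 + (0.47543)·0.057252 = 0.18879 mg/L.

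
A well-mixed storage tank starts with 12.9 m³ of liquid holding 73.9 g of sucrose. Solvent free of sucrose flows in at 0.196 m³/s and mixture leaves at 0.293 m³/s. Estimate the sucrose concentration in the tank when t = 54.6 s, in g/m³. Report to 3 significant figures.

1.97 g/m³

Total volume: dV/dt = Q_in − Q_out = -0.097000 m³/s, so V(t) = 12.9 − 0.097000 t and V(54.6) = 7.6038 m³.
Species balance (pure solvent in): dm/dt = −Q_out · m/V(t).
Separate: dm/m = −Q_out dt/V(t) ⇒ ln(m/m₀) = −(Q_out/(Q_in−Q_out)) ln(V/V₀).
m = m₀ (V₀/V)^(Q_out/(Q_in−Q_out)) = 73.9 × (12.9/7.6038)^(-3.0206) = 14.970 g.
C = m/V = 14.970/7.6038 = 1.9688 g/m³.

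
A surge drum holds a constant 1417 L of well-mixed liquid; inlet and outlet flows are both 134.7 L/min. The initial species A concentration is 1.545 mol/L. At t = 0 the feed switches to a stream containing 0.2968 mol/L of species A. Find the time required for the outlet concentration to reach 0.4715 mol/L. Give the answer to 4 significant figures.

Species balance: V dC/dt = Q(C_in − C) ⇒ τ = V/Q = 10.5197 min.
C(t) = C_in + (C₀ − C_in) e^(−t/τ). Set C = 0.4715 and solve for t:
e^(−t/τ) = (C − C_in)/(C₀ − C_in) = (0.4715 − 0.2968)/(1.545 − 0.2968) = 0.139962
t = −τ ln(…) = 10.5197 × 1.96639 = 20.6858 min.

20.69 min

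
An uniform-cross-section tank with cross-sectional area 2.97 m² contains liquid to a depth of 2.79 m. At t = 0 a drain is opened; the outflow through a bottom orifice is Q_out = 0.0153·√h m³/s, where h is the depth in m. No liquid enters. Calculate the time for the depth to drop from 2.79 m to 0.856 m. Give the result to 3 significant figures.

With no inflow, A dh/dt = −0.0153 √h.
Separate and integrate: 2(√h − √h₀) = −(0.0153/A) t.
t = 2A(√h₀ − √h)/0.0153 = 2·2.97·(√2.79 − √0.856)/0.0153
  = 5.9400 × (1.6703 − 0.92520) / 0.0153 = 289.28 s.

289 s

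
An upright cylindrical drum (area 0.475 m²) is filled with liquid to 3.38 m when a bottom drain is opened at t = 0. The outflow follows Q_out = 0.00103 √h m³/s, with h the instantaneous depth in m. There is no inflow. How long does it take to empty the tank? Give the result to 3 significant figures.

1700 s

With no inflow, A dh/dt = −0.00103 √h.
Separate and integrate: 2(√h − √h₀) = −(0.00103/A) t.
Tank is empty when √h = 0: t_empty = 2A√h₀/0.00103.
t_empty = 2·0.475·√3.38/0.00103 = 0.95000·1.8385/0.00103 = 1695.7 s.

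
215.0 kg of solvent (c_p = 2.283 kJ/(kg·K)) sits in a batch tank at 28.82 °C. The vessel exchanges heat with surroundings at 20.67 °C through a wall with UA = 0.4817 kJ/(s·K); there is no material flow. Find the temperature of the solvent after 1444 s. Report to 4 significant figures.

22.65 °C

Lumped-capacitance energy balance: M c_p dT/dt = UA(T_amb − T).
dT/dt = (T_ss − T)/τ with T_ss = T_amb = 20.6700 °C, τ = M c_p/UA = 215.0·2.283/0.4817 = 1018.98 s.
This is linear first-order; T(t) = T_ss + (T₀ − T_ss) e^(−t/τ).
T(1444) = 20.6700 + (8.15000)·0.242417 = 22.6457 °C.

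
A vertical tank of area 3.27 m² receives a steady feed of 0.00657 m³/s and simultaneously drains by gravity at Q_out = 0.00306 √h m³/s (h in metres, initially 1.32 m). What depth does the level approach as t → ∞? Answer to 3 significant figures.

Level balance: A dh/dt = 0.00657 − 0.00306 √h. Setting dh/dt = 0:
Q_in = 0.00306 √h_ss ⇒ √h_ss = 0.00657/0.00306 = 2.1471.
h_ss = 2.1471² = 4.6099 m. (Since h₀ = 1.32 m < h_ss, the level will rise toward this value.)

4.61 m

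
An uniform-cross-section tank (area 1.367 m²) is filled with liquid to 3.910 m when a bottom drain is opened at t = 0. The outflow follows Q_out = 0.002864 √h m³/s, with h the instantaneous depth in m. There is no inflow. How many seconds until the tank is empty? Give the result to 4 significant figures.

With no inflow, A dh/dt = −0.002864 √h.
∫ h^(−1/2) dh = −(0.002864/A) ∫ dt, giving 2√h = 2√h₀ − (0.002864/A) t.
Set h = 0: 2√h₀ = (0.002864/A) t_empty ⇒ t_empty = 2A√h₀/0.002864.
t_empty = 2·1.367·√3.910/0.002864 = 2.73400·1.97737/0.002864 = 1887.62 s.

1888 s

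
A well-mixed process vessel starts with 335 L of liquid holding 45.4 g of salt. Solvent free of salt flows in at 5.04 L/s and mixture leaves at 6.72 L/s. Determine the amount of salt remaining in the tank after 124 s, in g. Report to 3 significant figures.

0.928 g

Let m(t) be the amount of salt. Volume: V(t) = V₀ + (Q_in − Q_out) t = 335 − 1.6800 t; V(124) = 126.68 L.
Species balance (pure solvent in): dm/dt = −Q_out · m/V(t).
dm/m = −Q_out dt/(V₀ − 1.6800 t); integrating gives ln(m/m₀) = −(Q_out/(Q_in−Q_out)) ln(V/V₀).
m = m₀ (V₀/V)^(Q_out/(Q_in−Q_out)) = 45.4 × (335/126.68)^(-4.0000) = 0.92834 g.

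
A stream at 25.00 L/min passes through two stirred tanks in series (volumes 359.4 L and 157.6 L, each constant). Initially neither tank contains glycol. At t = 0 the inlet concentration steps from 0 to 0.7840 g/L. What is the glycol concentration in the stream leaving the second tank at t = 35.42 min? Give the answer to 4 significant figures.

Time constants: τᵢ = Vᵢ/Q for each well-mixed tank.
τ₁ = 359.4/25.00 = 14.3760 min; τ₂ = 157.6/25.00 = 6.30400 min.
Solving the cascade with C₁(0)=C₂(0)=0 gives C₂(t) = C_in[1 − (τ₁ e^(−t/τ₁) − τ₂ e^(−t/τ₂))/(τ₁ − τ₂)].
At t = 35.42: e^(−t/τ₁) = 0.0851085, e^(−t/τ₂) = 0.00362952.
C₂ = 0.7840·[1 − (14.3760·0.0851085 − 6.30400·0.00362952)/(8.07200)] = 0.7840·0.851259 = 0.667387 g/L.

0.6674 g/L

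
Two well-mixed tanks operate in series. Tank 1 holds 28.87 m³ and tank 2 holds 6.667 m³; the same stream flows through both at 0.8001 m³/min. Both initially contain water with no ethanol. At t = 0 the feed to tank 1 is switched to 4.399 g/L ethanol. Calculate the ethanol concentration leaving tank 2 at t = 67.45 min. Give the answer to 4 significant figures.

3.517 g/L

Species balance on tank i: dCᵢ/dt = (Cᵢ₋₁ − Cᵢ)/τᵢ with τᵢ = Vᵢ/Q.
τ₁ = 28.87/0.8001 = 36.0830 min; τ₂ = 6.667/0.8001 = 8.33271 min.
Tank 1: C₁ = C_in(1 − e^(−t/τ₁)). Tank 2 (τ₁ ≠ τ₂): C₂ = C_in[1 − (τ₁ e^(−t/τ₁) − τ₂ e^(−t/τ₂))/(τ₁ − τ₂)].
At t = 67.45: e^(−t/τ₁) = 0.154231, e^(−t/τ₂) = 0.000305181.
C₂ = 4.399·[1 − (36.0830·0.154231 − 8.33271·0.000305181)/(27.7503)] = 4.399·0.799549 = 3.51721 g/L.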